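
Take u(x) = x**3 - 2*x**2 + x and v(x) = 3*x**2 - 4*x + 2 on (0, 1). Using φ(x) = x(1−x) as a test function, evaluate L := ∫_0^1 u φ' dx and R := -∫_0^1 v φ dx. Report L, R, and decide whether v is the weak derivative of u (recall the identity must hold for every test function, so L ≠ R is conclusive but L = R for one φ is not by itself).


LHS = 1/60, RHS = -3/20. No, v is not the weak derivative of u.

u(x) = x**3 - 2*x**2 + x, classical derivative u'(x) = 3*x**2 - 4*x + 1.
φ(x) = x(1−x), so φ'(x) = 1 - 2*x.
Note φ(0) = φ(1) = 0, so the boundary term u·φ vanishes.
LHS = ∫_0^1 u(x) φ'(x) dx = ∫_0^1 (-2*x^4 + 5*x^3 - 4*x^2 + x) dx. Term by term:
  ∫_0^1 -2*x^4 dx = -2/5;  ∫_0^1 5*x^3 dx = 5/4;  ∫_0^1 -4*x^2 dx = -4/3;
  ∫_0^1 x dx = 1/2.
Sum: -2/5 + 5/4 − 4/3 + 1/2 = 1/60.
So LHS = 1/60.
∫_0^1 v(x) φ(x) dx = ∫_0^1 (-3*x^4 + 7*x^3 - 6*x^2 + 2*x) dx. Term by term:
  ∫_0^1 -3*x^4 dx = -3/5;  ∫_0^1 7*x^3 dx = 7/4;  ∫_0^1 -6*x^2 dx = -2;
  ∫_0^1 2*x dx = 1.
Sum: -3/5 + 7/4 − 2 + 1 = 3/20.
So RHS = -∫_0^1 v(x) φ(x) dx = -3/20.
LHS − RHS = 1/6 ≠ 0, so the identity fails.
(For a valid weak derivative the identity must hold for EVERY test function, in particular this one. The failure shows v is NOT the weak derivative of u.)
Correct weak derivative would be u'(x) = 3*x**2 - 4*x + 1.


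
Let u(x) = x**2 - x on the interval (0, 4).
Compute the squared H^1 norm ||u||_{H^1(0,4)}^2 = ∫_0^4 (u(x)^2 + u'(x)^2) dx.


||u||_{H^1}^2 = 2332/15

The H^1 norm (squared) on an interval (0, L) is
  ||u||_{H^1}^2 = ∫_0^L u(x)^2 dx + ∫_0^L u'(x)^2 dx.
Compute u'(x) = 2*x - 1.
Then u(x)^2 = x**4 - 2*x**3 + x**2 and u'(x)^2 = 4*x**2 - 4*x + 1.
Integrate each monomial from 0 to 4 using ∫_0^4 c·x^n dx = c·4^(n+1)/(n+1):
  ∫_0^4 u(x)^2 dx = ∫_0^4 (x^4 - 2*x^3 + x^2) dx. Term by term:
    ∫_0^4 x^4 dx = 1024/5;  ∫_0^4 -2*x^3 dx = -128;  ∫_0^4 x^2 dx = 64/3.
  Sum: 1024/5 − 128 + 64/3 = 1472/15.
  ∫_0^4 u'(x)^2 dx = ∫_0^4 (4*x^2 - 4*x + 1) dx. Term by term:
    ∫_0^4 4*x^2 dx = 256/3;  ∫_0^4 -4*x dx = -32;  ∫_0^4 1 dx = 4.
  Sum: 256/3 − 32 + 4 = 172/3.
Adding: ||u||_{H^1}^2 = 1472/15 + 172/3 = 2332/15.


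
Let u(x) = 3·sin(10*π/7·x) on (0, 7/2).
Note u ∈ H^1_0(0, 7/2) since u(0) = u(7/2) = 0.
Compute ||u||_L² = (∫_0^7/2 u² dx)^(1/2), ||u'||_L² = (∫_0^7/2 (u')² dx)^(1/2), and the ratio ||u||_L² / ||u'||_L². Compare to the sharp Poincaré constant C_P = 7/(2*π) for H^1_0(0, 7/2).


||u||_L² / ||u'||_L² = 7/(10*π) < C_P = 7/(2*π).

u(x) = 3·sin(10*π/7·x), so u'(x) = 30*π*cos(10*π*x/7)/7.
Writing u(x) = A·sin(kπx/L) with A = 3 and k = 5, use ∫_0^L sin²(kπx/L) dx = L/2 and ∫_0^L cos²(kπx/L) dx = L/2.
u² = 9·sin²(10*π/7·x) and (u')² = 900*π^2/49·cos²(10*π/7·x), and each of sin², cos² integrates to L/2 = 7/4 over (0, 7/2).
∫_0^7/2 u² dx = 63/4, so ||u||_L² = 3*sqrt(7)/2.
∫_0^7/2 (u')² dx = 225*π^2/7, so ||u'||_L² = 15*sqrt(7)*π/7.
Ratio ||u||_L² / ||u'||_L² = 7/(10*π).
Sharp Poincaré constant on H^1_0(0, 7/2) is C_P = L/π = 7/(2*π), achieved by sin(2*π/7·x).
This is the k = 5 harmonic; the ratio L/(kπ) is strictly less than C_P = L/π, consistent with the sharp inequality ||u||_L² ≤ C_P ||u'||_L².


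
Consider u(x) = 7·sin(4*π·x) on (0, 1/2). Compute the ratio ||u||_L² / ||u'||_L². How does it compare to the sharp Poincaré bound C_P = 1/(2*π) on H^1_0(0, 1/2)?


||u||_L² / ||u'||_L² = 1/(4*π) < C_P = 1/(2*π).

u(x) = 7·sin(4*π·x), so u'(x) = 28*π*cos(4*π*x).
Writing u(x) = A·sin(kπx/L) with A = 7 and k = 2, use ∫_0^L sin²(kπx/L) dx = L/2 and ∫_0^L cos²(kπx/L) dx = L/2.
u² = 49·sin²(4*π·x) and (u')² = 784*π^2·cos²(4*π·x), and each of sin², cos² integrates to L/2 = 1/4 over (0, 1/2).
∫_0^1/2 u² dx = 49/4, so ||u||_L² = 7/2.
∫_0^1/2 (u')² dx = 196*π^2, so ||u'||_L² = 14*π.
Ratio ||u||_L² / ||u'||_L² = 1/(4*π).
Sharp Poincaré constant on H^1_0(0, 1/2) is C_P = L/π = 1/(2*π), achieved by sin(2*π·x).
This is the k = 2 harmonic; the ratio L/(kπ) is strictly less than C_P = L/π, consistent with the sharp inequality ||u||_L² ≤ C_P ||u'||_L².


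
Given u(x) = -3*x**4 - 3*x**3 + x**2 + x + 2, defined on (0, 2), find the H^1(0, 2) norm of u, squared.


||u||_{H^1}^2 = 28882/5

The H^1 norm (squared) on an interval (0, L) is
  ||u||_{H^1}^2 = ∫_0^L u(x)^2 dx + ∫_0^L u'(x)^2 dx.
Compute u'(x) = -12*x**3 - 9*x**2 + 2*x + 1.
Then u(x)^2 = 9*x**8 + 18*x**7 + 3*x**6 - 12*x**5 - 17*x**4 - 10*x**3 + 5*x**2 + 4*x + 4 and u'(x)^2 = 144*x**6 + 216*x**5 + 33*x**4 - 60*x**3 - 14*x**2 + 4*x + 1.
Integrate each monomial from 0 to 2 using ∫_0^2 c·x^n dx = c·2^(n+1)/(n+1):
  ∫_0^2 u(x)^2 dx = ∫_0^2 (9*x^8 + 18*x^7 + 3*x^6 - 12*x^5 - 17*x^4 - 10*x^3 + 5*x^2 + 4*x + 4) dx. Term by term:
    ∫_0^2 9*x^8 dx = 512;  ∫_0^2 18*x^7 dx = 576;  ∫_0^2 3*x^6 dx = 384/7;
    ∫_0^2 -12*x^5 dx = -128;  ∫_0^2 -17*x^4 dx = -544/5;  ∫_0^2 -10*x^3 dx = -40;
    ∫_0^2 5*x^2 dx = 40/3;  ∫_0^2 4*x dx = 8;  ∫_0^2 4 dx = 8.
  Sum: 512 + 576 + 384/7 − 128 − 544/5 − 40 + 40/3 + 8 + 8 = 94016/105.
  ∫_0^2 u'(x)^2 dx = ∫_0^2 (144*x^6 + 216*x^5 + 33*x^4 - 60*x^3 - 14*x^2 + 4*x + 1) dx. Term by term:
    ∫_0^2 144*x^6 dx = 18432/7;  ∫_0^2 216*x^5 dx = 2304;  ∫_0^2 33*x^4 dx = 1056/5;
    ∫_0^2 -60*x^3 dx = -240;  ∫_0^2 -14*x^2 dx = -112/3;  ∫_0^2 4*x dx = 8;
    ∫_0^2 1 dx = 2.
  Sum: 18432/7 + 2304 + 1056/5 − 240 − 112/3 + 8 + 2 = 512506/105.
Adding: ||u||_{H^1}^2 = 94016/105 + 512506/105 = 28882/5.


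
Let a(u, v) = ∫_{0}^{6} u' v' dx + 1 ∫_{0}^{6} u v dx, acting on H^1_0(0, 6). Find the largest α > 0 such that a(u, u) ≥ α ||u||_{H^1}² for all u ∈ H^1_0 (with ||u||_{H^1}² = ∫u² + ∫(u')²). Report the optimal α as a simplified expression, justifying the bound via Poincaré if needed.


α = 1

Coercivity of a(·,·) on H^1_0(0, 6) means a(u, u) ≥ α ||u||_{H^1}² for every u ∈ H^1_0.
The interval has length L = 6, and Poincaré/coercivity depend only on L. Here a(u, u) = ∫(u')² + (1)·∫u².
Here c = 1 ≥ 1, so a(u,u) = ∫(u')² + c∫u² ≥ ∫(u')² + ∫u² = ||u||_{H^1}², i.e. α = 1 works. No larger α is possible: a(u,u) ≥ α||u||_{H^1}² means (1−α)∫(u')² ≥ (α−c)∫u², and for the modes u_n = sin(nπ(x−x₀)/L) (x₀ the left endpoint) one has ∫u_n²/∫(u_n')² = (L/(nπ))² → 0, so a(u_n,u_n)/||u_n||_{H^1}² → 1. Hence the optimal constant is α = 1.
Therefore α = 1.


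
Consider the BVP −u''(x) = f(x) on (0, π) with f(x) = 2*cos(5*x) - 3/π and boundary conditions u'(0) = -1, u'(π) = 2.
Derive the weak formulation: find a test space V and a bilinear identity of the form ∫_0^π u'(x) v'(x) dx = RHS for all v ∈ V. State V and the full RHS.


V = H^1(0, π) (v unrestricted at boundary; u is determined up to an additive constant); weak form: ∫_0^π u'v' dx = ∫_0^π (2*cos(5*x) - 3/π) v dx + 2·v(π) + v(0) for all v ∈ V.

Multiply both sides by a test function v and integrate from 0 to π:
  ∫_0^π −u''(x) v(x) dx = ∫_0^π f(x) v(x) dx.
Integrate the LHS by parts once:
  ∫_0^π −u'' v dx = −[u'(x) v(x)]_0^π + ∫_0^π u'(x) v'(x) dx.
Thus ∫_0^π u'(x) v'(x) dx = ∫_0^π f(x) v(x) dx + [u'(x) v(x)]_0^π.
Choose V so that boundary terms are either known or forced to vanish.
u has inhomogeneous Neumann u'(0) = -1, u'(π) = 2. [u' v]_0^π = (2)·v(π) − (-1)·v(0) = 2·v(π) + v(0). Take V = H^1(0, π); boundary term becomes part of RHS.
Weak formulation: find u (satisfying any essential BC) such that ∫_0^π u'(x) v'(x) dx = ∫_0^π f v dx + 2·v(π) + v(0) for all v ∈ V (Neumann data are natural BCs: they enter the RHS as boundary terms).
Substituting f(x) = 2*cos(5*x) - 3/π, the right-hand side is ∫_0^π (2*cos(5*x) - 3/π) v dx + 2·v(π) + v(0).
Compatibility check (pure Neumann): taking v ≡ 1 ∈ V gives 0 = ∫_0^π f dx + (2) − (-1), i.e. ∫_0^π f dx must equal u'(0) − u'(π) = -3. Indeed ∫_0^π (2*cos(5*x) - 3/π) dx = -3, so the data are compatible. The solution is then unique only up to an additive constant (fix it e.g. by requiring ∫_0^π u dx = 0).


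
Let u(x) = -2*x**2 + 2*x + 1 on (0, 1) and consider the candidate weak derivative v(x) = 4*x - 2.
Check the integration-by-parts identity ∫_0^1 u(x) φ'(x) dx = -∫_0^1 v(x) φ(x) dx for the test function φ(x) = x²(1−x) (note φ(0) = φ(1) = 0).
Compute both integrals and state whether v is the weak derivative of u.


LHS = 1/30, RHS = -1/30. No, v is not the weak derivative of u.

u(x) = -2*x**2 + 2*x + 1, classical derivative u'(x) = 2 - 4*x.
φ(x) = x²(1−x), so φ'(x) = x*(2 - 3*x).
Note φ(0) = φ(1) = 0, so the boundary term u·φ vanishes.
LHS = ∫_0^1 u(x) φ'(x) dx = ∫_0^1 (6*x^4 - 10*x^3 + x^2 + 2*x) dx. Term by term:
  ∫_0^1 6*x^4 dx = 6/5;  ∫_0^1 -10*x^3 dx = -5/2;  ∫_0^1 x^2 dx = 1/3;
  ∫_0^1 2*x dx = 1.
Sum: 6/5 − 5/2 + 1/3 + 1 = 1/30.
So LHS = 1/30.
∫_0^1 v(x) φ(x) dx = ∫_0^1 (-4*x^4 + 6*x^3 - 2*x^2) dx. Term by term:
  ∫_0^1 -4*x^4 dx = -4/5;  ∫_0^1 6*x^3 dx = 3/2;  ∫_0^1 -2*x^2 dx = -2/3.
Sum: -4/5 + 3/2 − 2/3 = 1/30.
So RHS = -∫_0^1 v(x) φ(x) dx = -1/30.
LHS − RHS = 1/15 ≠ 0, so the identity fails.
(For a valid weak derivative the identity must hold for EVERY test function, in particular this one. The failure shows v is NOT the weak derivative of u.)
Correct weak derivative would be u'(x) = 2 - 4*x.


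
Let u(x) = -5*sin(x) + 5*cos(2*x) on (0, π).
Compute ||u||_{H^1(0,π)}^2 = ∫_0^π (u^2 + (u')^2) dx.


||u||_{H^1(0,π)}^2 = 500/3 + 175*π/2

u'(x) = -10*sin(2*x) - 5*cos(x).
Expand u² and (u')² and integrate term by term on (0, π), using: for integers n ≥ 1, ∫_0^π sin²(nx) dx = ∫_0^π cos²(nx) dx = π/2; for n ≠ n', ∫_0^π sin(nx)sin(n'x) dx = ∫_0^π cos(nx)cos(n'x) dx = 0; and by product-to-sum, ∫_0^π sin(nx)cos(n'x) dx = ½∫_0^π [sin((n+n')x) + sin((n−n')x)] dx, which is 0 when n+n' is even and 2n/(n²−n'²) when n+n' is odd (it need not vanish on (0, π)).
  u² squared terms: (-5)²·∫sin(x)² dx = 25·π/2 = 25*π/2;  (5)²·∫cos(2x)² dx = 25·π/2 = 25*π/2.
  u² cross terms: 2·(-5)·(5)·∫sin(x)·cos(2x) dx = -50·(-2/3) = 100/3.
  So ∫_0^π u² dx = 25*π/2 + 25*π/2 + 100/3 = 100/3 + 25*π.
  (u')² squared terms: (-10)²·∫sin(2x)² dx = 100·π/2 = 50*π;  (-5)²·∫cos(x)² dx = 25·π/2 = 25*π/2.
  (u')² cross terms: 2·(-10)·(-5)·∫sin(2x)·cos(x) dx = 100·(4/3) = 400/3.
  So ∫_0^π (u')² dx = 50*π + 25*π/2 + 400/3 = 400/3 + 125*π/2.
||u||_{H^1}^2 = (100/3 + 25*π) + (400/3 + 125*π/2) = 500/3 + 175*π/2.


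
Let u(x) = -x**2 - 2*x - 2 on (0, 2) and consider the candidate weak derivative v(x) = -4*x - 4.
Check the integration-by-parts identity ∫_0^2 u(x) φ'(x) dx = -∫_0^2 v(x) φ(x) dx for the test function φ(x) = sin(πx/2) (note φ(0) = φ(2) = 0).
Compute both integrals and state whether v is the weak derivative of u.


LHS = 16/π, RHS = 32/π. No, v is not the weak derivative of u.

u(x) = -x**2 - 2*x - 2, classical derivative u'(x) = -2*x - 2.
φ(x) = sin(πx/2), so φ'(x) = π*cos(π*x/2)/2.
Note φ(0) = φ(2) = 0, so the boundary term u·φ vanishes.
LHS = ∫_0^2 u(x) φ'(x) dx = ∫_0^2 (-π*x^2*cos(π*x/2)/2 - π*x*cos(π*x/2) - π*cos(π*x/2)) dx. Term by term:
  ∫_0^2 -π*cos(π*x/2) dx = 0;  ∫_0^2 -π*x*cos(π*x/2) dx = 8/π;  ∫_0^2 -π*x^2*cos(π*x/2)/2 dx = 8/π.
Sum: 0 + 8/π + 8/π = 16/π.
So LHS = 16/π.
∫_0^2 v(x) φ(x) dx = ∫_0^2 (-4*x*sin(π*x/2) - 4*sin(π*x/2)) dx. Term by term:
  ∫_0^2 -4*sin(π*x/2) dx = -16/π;  ∫_0^2 -4*x*sin(π*x/2) dx = -16/π.
Sum: -16/π − 16/π = -32/π.
So RHS = -∫_0^2 v(x) φ(x) dx = 32/π.
LHS − RHS = -16/π ≠ 0, so the identity fails.
(For a valid weak derivative the identity must hold for EVERY test function, in particular this one. The failure shows v is NOT the weak derivative of u.)
Correct weak derivative would be u'(x) = -2*x - 2.


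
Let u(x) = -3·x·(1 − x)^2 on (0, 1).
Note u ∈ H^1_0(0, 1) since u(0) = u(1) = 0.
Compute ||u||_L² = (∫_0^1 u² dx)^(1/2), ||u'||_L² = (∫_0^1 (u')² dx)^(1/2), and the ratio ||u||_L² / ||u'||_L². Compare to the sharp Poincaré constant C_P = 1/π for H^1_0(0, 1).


||u||_L² / ||u'||_L² = sqrt(14)/14 < C_P = 1/π.

u(x) = -3·x·(1 − x)^2, so u'(x) = 3*(1 - 3*x)*(x - 1).
u(x) = -3·x·(1 − x)^2 vanishes at x = 0 and x = 1, so u ∈ H^1_0(0, 1). Differentiate via the product rule and integrate the resulting polynomials term by term.
  ∫_0^1 u² dx = ∫_0^1 (9*x^6 - 36*x^5 + 54*x^4 - 36*x^3 + 9*x^2) dx. Term by term:
    ∫_0^1 9*x^6 dx = 9/7;  ∫_0^1 -36*x^5 dx = -6;  ∫_0^1 54*x^4 dx = 54/5;
    ∫_0^1 -36*x^3 dx = -9;  ∫_0^1 9*x^2 dx = 3.
  Sum: 9/7 − 6 + 54/5 − 9 + 3 = 3/35.
  ∫_0^1 (u')² dx = ∫_0^1 (81*x^4 - 216*x^3 + 198*x^2 - 72*x + 9) dx. Term by term:
    ∫_0^1 81*x^4 dx = 81/5;  ∫_0^1 -216*x^3 dx = -54;  ∫_0^1 198*x^2 dx = 66;
    ∫_0^1 -72*x dx = -36;  ∫_0^1 9 dx = 9.
  Sum: 81/5 − 54 + 66 − 36 + 9 = 6/5.
∫_0^1 u² dx = 3/35, so ||u||_L² = sqrt(105)/35.
∫_0^1 (u')² dx = 6/5, so ||u'||_L² = sqrt(30)/5.
Ratio ||u||_L² / ||u'||_L² = sqrt(14)/14.
Sharp Poincaré constant on H^1_0(0, 1) is C_P = L/π = 1/π, achieved by sin(π·x).
A polynomial bump cannot attain the sharp Poincaré constant (only the first sine eigenfunction does), so the ratio is strictly less than C_P, consistent with ||u||_L² ≤ C_P ||u'||_L².


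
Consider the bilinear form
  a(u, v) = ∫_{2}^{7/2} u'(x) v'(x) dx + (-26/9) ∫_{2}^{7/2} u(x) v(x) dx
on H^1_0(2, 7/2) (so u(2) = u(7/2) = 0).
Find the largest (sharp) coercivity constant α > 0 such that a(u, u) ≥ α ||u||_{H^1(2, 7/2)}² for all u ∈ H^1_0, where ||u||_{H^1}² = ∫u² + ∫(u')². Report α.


α = 2*(-13 + 2*π^2)/(9 + 4*π^2)

Coercivity of a(·,·) on H^1_0(2, 7/2) means a(u, u) ≥ α ||u||_{H^1}² for every u ∈ H^1_0.
The interval has length L = 3/2, and Poincaré/coercivity depend only on L. Here a(u, u) = ∫(u')² + (-26/9)·∫u².
Here c = -26/9 < 0 with |c| < (π/L)² = 4*π^2/9, so coercivity still holds. The condition a(u,u) ≥ α||u||_{H^1}² reads (1−α)∫(u')² ≥ (α−c)∫u². Any admissible α is ≤ 1 (rapidly oscillating u have ∫u²/∫(u')² → 0), and α = 1 would force 0 ≥ (1−c)∫u², impossible since c < 1; so 1−α > 0. By the sharp Poincaré inequality on H^1_0 of an interval of length L, ∫(u')² ≥ (π/L)²∫u² with equality for the first sine mode sin(π(x−x₀)/L) (x₀ the left endpoint), so the inequality holds for all u iff (1−α)(π/L)² ≥ α − c, i.e. α ≤ ((π/L)² + c)/((π/L)² + 1) = (1 + c(L/π)²)/(1 + (L/π)²). (Direct route, valid since c ≤ 0: Poincaré gives c∫u² ≥ c(L/π)²∫(u')², so a(u,u) ≥ (1 + c(L/π)²)∫(u')², while ||u||_{H^1}² ≤ (1 + (L/π)²)∫(u')²; dividing yields the same α.) With (π/L)² = 4*π^2/9 and c = -26/9, the largest admissible constant is α = ((π/L)² + c)/((π/L)² + 1).
Simplifying, α = 2*(-13 + 2*π^2)/(9 + 4*π^2).


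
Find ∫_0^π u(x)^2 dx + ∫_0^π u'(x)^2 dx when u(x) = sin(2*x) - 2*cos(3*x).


||u||_{H^1(0,π)}^2 = 32 + 45*π/2

u'(x) = 6*sin(3*x) + 2*cos(2*x).
Expand u² and (u')² and integrate term by term on (0, π), using: for integers n ≥ 1, ∫_0^π sin²(nx) dx = ∫_0^π cos²(nx) dx = π/2; for n ≠ n', ∫_0^π sin(nx)sin(n'x) dx = ∫_0^π cos(nx)cos(n'x) dx = 0; and by product-to-sum, ∫_0^π sin(nx)cos(n'x) dx = ½∫_0^π [sin((n+n')x) + sin((n−n')x)] dx, which is 0 when n+n' is even and 2n/(n²−n'²) when n+n' is odd (it need not vanish on (0, π)).
  u² squared terms: (-2)²·∫cos(3x)² dx = 4·π/2 = 2*π;  (1)²·∫sin(2x)² dx = 1·π/2 = π/2.
  u² cross terms: 2·(-2)·(1)·∫cos(3x)·sin(2x) dx = -4·(-4/5) = 16/5.
  So ∫_0^π u² dx = 2*π + π/2 + 16/5 = 16/5 + 5*π/2.
  (u')² squared terms: (2)²·∫cos(2x)² dx = 4·π/2 = 2*π;  (6)²·∫sin(3x)² dx = 36·π/2 = 18*π.
  (u')² cross terms: 2·(2)·(6)·∫cos(2x)·sin(3x) dx = 24·(6/5) = 144/5.
  So ∫_0^π (u')² dx = 2*π + 18*π + 144/5 = 144/5 + 20*π.
||u||_{H^1}^2 = (16/5 + 5*π/2) + (144/5 + 20*π) = 32 + 45*π/2.


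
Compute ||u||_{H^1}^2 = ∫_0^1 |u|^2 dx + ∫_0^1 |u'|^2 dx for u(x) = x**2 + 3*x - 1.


||u||_{H^1}^2 = 551/30

The H^1 norm (squared) on an interval (0, L) is
  ||u||_{H^1}^2 = ∫_0^L u(x)^2 dx + ∫_0^L u'(x)^2 dx.
Compute u'(x) = 2*x + 3.
Then u(x)^2 = x**4 + 6*x**3 + 7*x**2 - 6*x + 1 and u'(x)^2 = 4*x**2 + 12*x + 9.
Integrate each monomial from 0 to 1 using ∫_0^1 c·x^n dx = c·1^(n+1)/(n+1):
  ∫_0^1 u(x)^2 dx = ∫_0^1 (x^4 + 6*x^3 + 7*x^2 - 6*x + 1) dx. Term by term:
    ∫_0^1 x^4 dx = 1/5;  ∫_0^1 6*x^3 dx = 3/2;  ∫_0^1 7*x^2 dx = 7/3;
    ∫_0^1 -6*x dx = -3;  ∫_0^1 1 dx = 1.
  Sum: 1/5 + 3/2 + 7/3 − 3 + 1 = 61/30.
  ∫_0^1 u'(x)^2 dx = ∫_0^1 (4*x^2 + 12*x + 9) dx. Term by term:
    ∫_0^1 4*x^2 dx = 4/3;  ∫_0^1 12*x dx = 6;  ∫_0^1 9 dx = 9.
  Sum: 4/3 + 6 + 9 = 49/3.
Adding: ||u||_{H^1}^2 = 61/30 + 49/3 = 551/30.


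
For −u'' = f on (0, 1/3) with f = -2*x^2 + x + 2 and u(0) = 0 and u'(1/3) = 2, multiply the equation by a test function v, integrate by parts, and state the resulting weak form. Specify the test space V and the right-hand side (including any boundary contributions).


V = {v ∈ H^1(0, 1/3) : v(0) = 0} (test functions vanish at x = 0 where u is specified); weak form: ∫_0^1/3 u'v' dx = ∫_0^1/3 (-2*x^2 + x + 2) v dx + 2·v(1/3) for all v ∈ V.

Multiply both sides by a test function v and integrate from 0 to 1/3:
  ∫_0^1/3 −u''(x) v(x) dx = ∫_0^1/3 f(x) v(x) dx.
Integrate the LHS by parts once:
  ∫_0^1/3 −u'' v dx = −[u'(x) v(x)]_0^1/3 + ∫_0^1/3 u'(x) v'(x) dx.
Thus ∫_0^1/3 u'(x) v'(x) dx = ∫_0^1/3 f(x) v(x) dx + [u'(x) v(x)]_0^1/3.
Choose V so that boundary terms are either known or forced to vanish.
Mixed BC: u(0) = 0 (Dirichlet) and u'(1/3) = 2 (Neumann). Define V = {v ∈ H^1(0, 1/3) : v(0) = 0}. Then [u' v]_0^1/3 = u'(1/3)·v(1/3) − u'(0)·0 = 2·v(1/3).
Weak formulation: find u (satisfying any essential BC) such that ∫_0^1/3 u'(x) v'(x) dx = ∫_0^1/3 f v dx + 2·v(1/3) for all v ∈ V (Dirichlet at 0 absorbed into V; Neumann datum at x = 1/3 contributes the boundary term).
Substituting f(x) = -2*x^2 + x + 2, the right-hand side is ∫_0^1/3 (-2*x^2 + x + 2) v dx + 2·v(1/3).


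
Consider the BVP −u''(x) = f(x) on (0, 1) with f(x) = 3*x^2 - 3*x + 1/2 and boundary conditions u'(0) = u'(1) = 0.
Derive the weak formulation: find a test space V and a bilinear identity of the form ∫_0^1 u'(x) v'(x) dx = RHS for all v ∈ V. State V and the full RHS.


V = H^1(0, 1) (no boundary constraint on v; u is determined up to an additive constant); weak form: ∫_0^1 u'v' dx = ∫_0^1 (3*x^2 - 3*x + 1/2) v dx for all v ∈ V.

Multiply both sides by a test function v and integrate from 0 to 1:
  ∫_0^1 −u''(x) v(x) dx = ∫_0^1 f(x) v(x) dx.
Integrate the LHS by parts once:
  ∫_0^1 −u'' v dx = −[u'(x) v(x)]_0^1 + ∫_0^1 u'(x) v'(x) dx.
Thus ∫_0^1 u'(x) v'(x) dx = ∫_0^1 f(x) v(x) dx + [u'(x) v(x)]_0^1.
Choose V so that boundary terms are either known or forced to vanish.
u has homogeneous Neumann: u'(0) = u'(1) = 0. So [u' v]_0^1 = 0·v(1) − 0·v(0) = 0 for any v; take V = H^1(0, 1).
Weak formulation: find u (satisfying any essential BC) such that ∫_0^1 u'(x) v'(x) dx = ∫_0^1 f v dx for all v ∈ V (homogeneous Neumann, so boundary terms vanish).
Substituting f(x) = 3*x^2 - 3*x + 1/2, the right-hand side is ∫_0^1 (3*x^2 - 3*x + 1/2) v dx.
Compatibility check (pure Neumann): taking v ≡ 1 ∈ V gives 0 = ∫_0^1 f dx + (0) − (0), i.e. ∫_0^1 f dx must equal u'(0) − u'(1) = 0. Indeed ∫_0^1 (3*x^2 - 3*x + 1/2) dx = 0, so the data are compatible. The solution is then unique only up to an additive constant (fix it e.g. by requiring ∫_0^1 u dx = 0).


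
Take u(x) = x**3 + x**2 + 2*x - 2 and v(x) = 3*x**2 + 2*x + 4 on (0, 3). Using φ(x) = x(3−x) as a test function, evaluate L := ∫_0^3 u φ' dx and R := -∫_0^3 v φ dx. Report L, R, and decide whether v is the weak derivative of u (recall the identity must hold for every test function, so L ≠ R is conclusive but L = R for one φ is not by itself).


LHS = -1179/20, RHS = -1359/20. No, v is not the weak derivative of u.

u(x) = x**3 + x**2 + 2*x - 2, classical derivative u'(x) = 3*x**2 + 2*x + 2.
φ(x) = x(3−x), so φ'(x) = 3 - 2*x.
Note φ(0) = φ(3) = 0, so the boundary term u·φ vanishes.
LHS = ∫_0^3 u(x) φ'(x) dx = ∫_0^3 (-2*x^4 + x^3 - x^2 + 10*x - 6) dx. Term by term:
  ∫_0^3 -2*x^4 dx = -486/5;  ∫_0^3 x^3 dx = 81/4;  ∫_0^3 -x^2 dx = -9;
  ∫_0^3 10*x dx = 45;  ∫_0^3 -6 dx = -18.
Sum: -486/5 + 81/4 − 9 + 45 − 18 = -1179/20.
So LHS = -1179/20.
∫_0^3 v(x) φ(x) dx = ∫_0^3 (-3*x^4 + 7*x^3 + 2*x^2 + 12*x) dx. Term by term:
  ∫_0^3 -3*x^4 dx = -729/5;  ∫_0^3 7*x^3 dx = 567/4;  ∫_0^3 2*x^2 dx = 18;
  ∫_0^3 12*x dx = 54.
Sum: -729/5 + 567/4 + 18 + 54 = 1359/20.
So RHS = -∫_0^3 v(x) φ(x) dx = -1359/20.
LHS − RHS = 9 ≠ 0, so the identity fails.
(For a valid weak derivative the identity must hold for EVERY test function, in particular this one. The failure shows v is NOT the weak derivative of u.)
Correct weak derivative would be u'(x) = 3*x**2 + 2*x + 2.


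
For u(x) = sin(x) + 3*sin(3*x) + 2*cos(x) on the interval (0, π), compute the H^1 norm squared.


||u||_{H^1(0,π)}^2 = 50*π

u'(x) = -2*sin(x) + cos(x) + 9*cos(3*x).
Expand u² and (u')² and integrate term by term on (0, π), using: for integers n ≥ 1, ∫_0^π sin²(nx) dx = ∫_0^π cos²(nx) dx = π/2; for n ≠ n', ∫_0^π sin(nx)sin(n'x) dx = ∫_0^π cos(nx)cos(n'x) dx = 0; and by product-to-sum, ∫_0^π sin(nx)cos(n'x) dx = ½∫_0^π [sin((n+n')x) + sin((n−n')x)] dx, which is 0 when n+n' is even and 2n/(n²−n'²) when n+n' is odd (it need not vanish on (0, π)).
  u² squared terms: (2)²·∫cos(x)² dx = 4·π/2 = 2*π;  (3)²·∫sin(3x)² dx = 9·π/2 = 9*π/2;  (1)²·∫sin(x)² dx = 1·π/2 = π/2.
  u² cross terms: 2·(2)·(3)·∫cos(x)·sin(3x) dx = 12·(0) = 0;  2·(2)·(1)·∫cos(x)·sin(x) dx = 4·(0) = 0;  2·(3)·(1)·∫sin(3x)·sin(x) dx = 6·(0) = 0.
  So ∫_0^π u² dx = 2*π + 9*π/2 + π/2 + 0 + 0 + 0 = 7*π.
  (u')² squared terms: (-2)²·∫sin(x)² dx = 4·π/2 = 2*π;  (9)²·∫cos(3x)² dx = 81·π/2 = 81*π/2;  (1)²·∫cos(x)² dx = 1·π/2 = π/2.
  (u')² cross terms: 2·(-2)·(9)·∫sin(x)·cos(3x) dx = -36·(0) = 0;  2·(-2)·(1)·∫sin(x)·cos(x) dx = -4·(0) = 0;  2·(9)·(1)·∫cos(3x)·cos(x) dx = 18·(0) = 0.
  So ∫_0^π (u')² dx = 2*π + 81*π/2 + π/2 + 0 + 0 + 0 = 43*π.
||u||_{H^1}^2 = (7*π) + (43*π) = 50*π.


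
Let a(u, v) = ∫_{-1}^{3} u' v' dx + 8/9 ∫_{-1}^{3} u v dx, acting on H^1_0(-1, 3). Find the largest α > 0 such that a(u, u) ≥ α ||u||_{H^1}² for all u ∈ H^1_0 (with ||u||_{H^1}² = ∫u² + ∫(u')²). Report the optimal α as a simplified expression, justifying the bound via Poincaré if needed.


α = (π^2 + 128/9)/(π^2 + 16)

Coercivity of a(·,·) on H^1_0(-1, 3) means a(u, u) ≥ α ||u||_{H^1}² for every u ∈ H^1_0.
The interval has length L = 4, and Poincaré/coercivity depend only on L. Here a(u, u) = ∫(u')² + (8/9)·∫u².
Here 0 < c = 8/9 < 1. The condition a(u,u) ≥ α||u||_{H^1}² reads (1−α)∫(u')² ≥ (α−c)∫u². Any admissible α is ≤ 1 (rapidly oscillating u have ∫u²/∫(u')² → 0), and α = 1 would force 0 ≥ (1−c)∫u², impossible since c < 1; so 1−α > 0. By the sharp Poincaré inequality on H^1_0 of an interval of length L, ∫(u')² ≥ (π/L)²∫u² with equality for the first sine mode sin(π(x−x₀)/L) (x₀ the left endpoint), so the inequality holds for all u iff (1−α)(π/L)² ≥ α − c, i.e. α ≤ ((π/L)² + c)/((π/L)² + 1) = (1 + c(L/π)²)/(1 + (L/π)²). With (π/L)² = π^2/16 and c = 8/9, the largest admissible constant is α = ((π/L)² + c)/((π/L)² + 1).
Simplifying, α = (π^2 + 128/9)/(π^2 + 16).


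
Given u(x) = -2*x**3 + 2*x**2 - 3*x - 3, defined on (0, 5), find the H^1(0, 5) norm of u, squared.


||u||_{H^1}^2 = 1068190/21

The H^1 norm (squared) on an interval (0, L) is
  ||u||_{H^1}^2 = ∫_0^L u(x)^2 dx + ∫_0^L u'(x)^2 dx.
Compute u'(x) = -6*x**2 + 4*x - 3.
Then u(x)^2 = 4*x**6 - 8*x**5 + 16*x**4 - 3*x**2 + 18*x + 9 and u'(x)^2 = 36*x**4 - 48*x**3 + 52*x**2 - 24*x + 9.
Integrate each monomial from 0 to 5 using ∫_0^5 c·x^n dx = c·5^(n+1)/(n+1):
  ∫_0^5 u(x)^2 dx = ∫_0^5 (4*x^6 - 8*x^5 + 16*x^4 - 3*x^2 + 18*x + 9) dx. Term by term:
    ∫_0^5 4*x^6 dx = 312500/7;  ∫_0^5 -8*x^5 dx = -62500/3;  ∫_0^5 16*x^4 dx = 10000;
    ∫_0^5 -3*x^2 dx = -125;  ∫_0^5 18*x dx = 225;  ∫_0^5 9 dx = 45.
  Sum: 312500/7 − 62500/3 + 10000 − 125 + 225 + 45 = 713045/21.
  ∫_0^5 u'(x)^2 dx = ∫_0^5 (36*x^4 - 48*x^3 + 52*x^2 - 24*x + 9) dx. Term by term:
    ∫_0^5 36*x^4 dx = 22500;  ∫_0^5 -48*x^3 dx = -7500;  ∫_0^5 52*x^2 dx = 6500/3;
    ∫_0^5 -24*x dx = -300;  ∫_0^5 9 dx = 45.
  Sum: 22500 − 7500 + 6500/3 − 300 + 45 = 50735/3.
Adding: ||u||_{H^1}^2 = 713045/21 + 50735/3 = 1068190/21.


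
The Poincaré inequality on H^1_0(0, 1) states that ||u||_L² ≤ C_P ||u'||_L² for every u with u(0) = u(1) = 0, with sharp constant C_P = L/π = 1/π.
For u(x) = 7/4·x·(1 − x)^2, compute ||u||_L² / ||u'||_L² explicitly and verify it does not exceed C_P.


||u||_L² / ||u'||_L² = sqrt(14)/14 < C_P = 1/π.

u(x) = 7/4·x·(1 − x)^2, so u'(x) = 21*x^2/4 - 7*x + 7/4.
u(x) = 7/4·x·(1 − x)^2 vanishes at x = 0 and x = 1, so u ∈ H^1_0(0, 1). Differentiate via the product rule and integrate the resulting polynomials term by term.
  ∫_0^1 u² dx = ∫_0^1 (49*x^6/16 - 49*x^5/4 + 147*x^4/8 - 49*x^3/4 + 49*x^2/16) dx. Term by term:
    ∫_0^1 49*x^6/16 dx = 7/16;  ∫_0^1 -49*x^5/4 dx = -49/24;  ∫_0^1 147*x^4/8 dx = 147/40;
    ∫_0^1 -49*x^3/4 dx = -49/16;  ∫_0^1 49*x^2/16 dx = 49/48.
  Sum: 7/16 − 49/24 + 147/40 − 49/16 + 49/48 = 7/240.
  ∫_0^1 (u')² dx = ∫_0^1 (441*x^4/16 - 147*x^3/2 + 539*x^2/8 - 49*x/2 + 49/16) dx. Term by term:
    ∫_0^1 441*x^4/16 dx = 441/80;  ∫_0^1 -147*x^3/2 dx = -147/8;  ∫_0^1 539*x^2/8 dx = 539/24;
    ∫_0^1 -49*x/2 dx = -49/4;  ∫_0^1 49/16 dx = 49/16.
  Sum: 441/80 − 147/8 + 539/24 − 49/4 + 49/16 = 49/120.
∫_0^1 u² dx = 7/240, so ||u||_L² = sqrt(105)/60.
∫_0^1 (u')² dx = 49/120, so ||u'||_L² = 7*sqrt(30)/60.
Ratio ||u||_L² / ||u'||_L² = sqrt(14)/14.
Sharp Poincaré constant on H^1_0(0, 1) is C_P = L/π = 1/π, achieved by sin(π·x).
A polynomial bump cannot attain the sharp Poincaré constant (only the first sine eigenfunction does), so the ratio is strictly less than C_P, consistent with ||u||_L² ≤ C_P ||u'||_L².


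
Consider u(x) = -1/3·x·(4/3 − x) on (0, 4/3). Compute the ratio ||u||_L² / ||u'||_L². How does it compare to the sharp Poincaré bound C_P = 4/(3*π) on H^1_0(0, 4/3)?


||u||_L² / ||u'||_L² = 2*sqrt(10)/15 < C_P = 4/(3*π).

u(x) = -1/3·x·(4/3 − x), so u'(x) = 2*x/3 - 4/9.
u(x) = -1/3·x·(4/3 − x) vanishes at x = 0 and x = 4/3, so u ∈ H^1_0(0, 4/3). Differentiate via the product rule and integrate the resulting polynomials term by term.
  ∫_0^4/3 u² dx = ∫_0^4/3 (x^4/9 - 8*x^3/27 + 16*x^2/81) dx. Term by term:
    ∫_0^4/3 x^4/9 dx = 1024/10935;  ∫_0^4/3 -8*x^3/27 dx = -512/2187;  ∫_0^4/3 16*x^2/81 dx = 1024/6561.
  Sum: 1024/10935 − 512/2187 + 1024/6561 = 512/32805.
  ∫_0^4/3 (u')² dx = ∫_0^4/3 (4*x^2/9 - 16*x/27 + 16/81) dx. Term by term:
    ∫_0^4/3 4*x^2/9 dx = 256/729;  ∫_0^4/3 -16*x/27 dx = -128/243;  ∫_0^4/3 16/81 dx = 64/243.
  Sum: 256/729 − 128/243 + 64/243 = 64/729.
∫_0^4/3 u² dx = 512/32805, so ||u||_L² = 16*sqrt(10)/405.
∫_0^4/3 (u')² dx = 64/729, so ||u'||_L² = 8/27.
Ratio ||u||_L² / ||u'||_L² = 2*sqrt(10)/15.
Sharp Poincaré constant on H^1_0(0, 4/3) is C_P = L/π = 4/(3*π), achieved by sin(3*π/4·x).
A polynomial bump cannot attain the sharp Poincaré constant (only the first sine eigenfunction does), so the ratio is strictly less than C_P, consistent with ||u||_L² ≤ C_P ||u'||_L².


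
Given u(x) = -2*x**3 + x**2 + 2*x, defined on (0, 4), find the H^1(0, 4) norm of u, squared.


||u||_{H^1}^2 = 386032/35

The H^1 norm (squared) on an interval (0, L) is
  ||u||_{H^1}^2 = ∫_0^L u(x)^2 dx + ∫_0^L u'(x)^2 dx.
Compute u'(x) = -6*x**2 + 2*x + 2.
Then u(x)^2 = 4*x**6 - 4*x**5 - 7*x**4 + 4*x**3 + 4*x**2 and u'(x)^2 = 36*x**4 - 24*x**3 - 20*x**2 + 8*x + 4.
Integrate each monomial from 0 to 4 using ∫_0^4 c·x^n dx = c·4^(n+1)/(n+1):
  ∫_0^4 u(x)^2 dx = ∫_0^4 (4*x^6 - 4*x^5 - 7*x^4 + 4*x^3 + 4*x^2) dx. Term by term:
    ∫_0^4 4*x^6 dx = 65536/7;  ∫_0^4 -4*x^5 dx = -8192/3;  ∫_0^4 -7*x^4 dx = -7168/5;
    ∫_0^4 4*x^3 dx = 256;  ∫_0^4 4*x^2 dx = 256/3.
  Sum: 65536/7 − 8192/3 − 7168/5 + 256 + 256/3 = 581632/105.
  ∫_0^4 u'(x)^2 dx = ∫_0^4 (36*x^4 - 24*x^3 - 20*x^2 + 8*x + 4) dx. Term by term:
    ∫_0^4 36*x^4 dx = 36864/5;  ∫_0^4 -24*x^3 dx = -1536;  ∫_0^4 -20*x^2 dx = -1280/3;
    ∫_0^4 8*x dx = 64;  ∫_0^4 4 dx = 16.
  Sum: 36864/5 − 1536 − 1280/3 + 64 + 16 = 82352/15.
Adding: ||u||_{H^1}^2 = 581632/105 + 82352/15 = 386032/35.


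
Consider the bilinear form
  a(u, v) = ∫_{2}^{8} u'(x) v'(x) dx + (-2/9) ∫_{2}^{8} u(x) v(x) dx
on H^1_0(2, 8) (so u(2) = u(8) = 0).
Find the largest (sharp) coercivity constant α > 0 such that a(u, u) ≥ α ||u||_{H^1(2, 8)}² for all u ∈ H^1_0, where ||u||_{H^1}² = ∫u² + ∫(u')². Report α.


α = (-8 + π^2)/(π^2 + 36)

Coercivity of a(·,·) on H^1_0(2, 8) means a(u, u) ≥ α ||u||_{H^1}² for every u ∈ H^1_0.
The interval has length L = 6, and Poincaré/coercivity depend only on L. Here a(u, u) = ∫(u')² + (-2/9)·∫u².
Here c = -2/9 < 0 with |c| < (π/L)² = π^2/36, so coercivity still holds. The condition a(u,u) ≥ α||u||_{H^1}² reads (1−α)∫(u')² ≥ (α−c)∫u². Any admissible α is ≤ 1 (rapidly oscillating u have ∫u²/∫(u')² → 0), and α = 1 would force 0 ≥ (1−c)∫u², impossible since c < 1; so 1−α > 0. By the sharp Poincaré inequality on H^1_0 of an interval of length L, ∫(u')² ≥ (π/L)²∫u² with equality for the first sine mode sin(π(x−x₀)/L) (x₀ the left endpoint), so the inequality holds for all u iff (1−α)(π/L)² ≥ α − c, i.e. α ≤ ((π/L)² + c)/((π/L)² + 1) = (1 + c(L/π)²)/(1 + (L/π)²). (Direct route, valid since c ≤ 0: Poincaré gives c∫u² ≥ c(L/π)²∫(u')², so a(u,u) ≥ (1 + c(L/π)²)∫(u')², while ||u||_{H^1}² ≤ (1 + (L/π)²)∫(u')²; dividing yields the same α.) With (π/L)² = π^2/36 and c = -2/9, the largest admissible constant is α = ((π/L)² + c)/((π/L)² + 1).
Simplifying, α = (-8 + π^2)/(π^2 + 36).


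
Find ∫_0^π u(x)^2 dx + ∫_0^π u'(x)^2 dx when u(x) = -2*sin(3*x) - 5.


||u||_{H^1(0,π)}^2 = 40/3 + 45*π

u'(x) = -6*cos(3*x).
Expand u² and (u')² and integrate term by term on (0, π), using: for integers n ≥ 1, ∫_0^π sin²(nx) dx = ∫_0^π cos²(nx) dx = π/2; for n ≠ n', ∫_0^π sin(nx)sin(n'x) dx = ∫_0^π cos(nx)cos(n'x) dx = 0; and by product-to-sum, ∫_0^π sin(nx)cos(n'x) dx = ½∫_0^π [sin((n+n')x) + sin((n−n')x)] dx, which is 0 when n+n' is even and 2n/(n²−n'²) when n+n' is odd (it need not vanish on (0, π)). For the constant mode: ∫_0^π 1 dx = π, ∫_0^π cos(nx) dx = 0, ∫_0^π sin(nx) dx = (1−(−1)^n)/n.
  u² squared terms: (-5)²·∫1 dx = 25·π = 25*π;  (-2)²·∫sin(3x)² dx = 4·π/2 = 2*π.
  u² cross terms: 2·(-5)·(-2)·∫1·sin(3x) dx = 20·(2/3) = 40/3.
  So ∫_0^π u² dx = 25*π + 2*π + 40/3 = 40/3 + 27*π.
  (u')² squared terms: (-6)²·∫cos(3x)² dx = 36·π/2 = 18*π.
  So ∫_0^π (u')² dx = 18*π.
||u||_{H^1}^2 = (40/3 + 27*π) + (18*π) = 40/3 + 45*π.


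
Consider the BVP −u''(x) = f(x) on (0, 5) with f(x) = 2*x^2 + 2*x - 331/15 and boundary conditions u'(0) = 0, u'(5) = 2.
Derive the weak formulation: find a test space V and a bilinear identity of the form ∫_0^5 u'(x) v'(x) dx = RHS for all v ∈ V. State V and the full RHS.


V = H^1(0, 5) (v unrestricted at boundary; u is determined up to an additive constant); weak form: ∫_0^5 u'v' dx = ∫_0^5 (2*x^2 + 2*x - 331/15) v dx + 2·v(5) for all v ∈ V.

Multiply both sides by a test function v and integrate from 0 to 5:
  ∫_0^5 −u''(x) v(x) dx = ∫_0^5 f(x) v(x) dx.
Integrate the LHS by parts once:
  ∫_0^5 −u'' v dx = −[u'(x) v(x)]_0^5 + ∫_0^5 u'(x) v'(x) dx.
Thus ∫_0^5 u'(x) v'(x) dx = ∫_0^5 f(x) v(x) dx + [u'(x) v(x)]_0^5.
Choose V so that boundary terms are either known or forced to vanish.
u has inhomogeneous Neumann u'(0) = 0, u'(5) = 2. [u' v]_0^5 = (2)·v(5) − (0)·v(0) = 2·v(5). Take V = H^1(0, 5); boundary term becomes part of RHS.
Weak formulation: find u (satisfying any essential BC) such that ∫_0^5 u'(x) v'(x) dx = ∫_0^5 f v dx + 2·v(5) for all v ∈ V (Neumann data are natural BCs: they enter the RHS as boundary terms).
Substituting f(x) = 2*x^2 + 2*x - 331/15, the right-hand side is ∫_0^5 (2*x^2 + 2*x - 331/15) v dx + 2·v(5).
Compatibility check (pure Neumann): taking v ≡ 1 ∈ V gives 0 = ∫_0^5 f dx + (2) − (0), i.e. ∫_0^5 f dx must equal u'(0) − u'(5) = -2. Indeed ∫_0^5 (2*x^2 + 2*x - 331/15) dx = -2, so the data are compatible. The solution is then unique only up to an additive constant (fix it e.g. by requiring ∫_0^5 u dx = 0).


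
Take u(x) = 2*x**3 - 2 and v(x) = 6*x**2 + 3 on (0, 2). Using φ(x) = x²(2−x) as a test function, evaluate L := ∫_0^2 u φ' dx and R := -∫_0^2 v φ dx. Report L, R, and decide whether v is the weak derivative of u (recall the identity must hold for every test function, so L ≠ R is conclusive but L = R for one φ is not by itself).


LHS = -64/5, RHS = -84/5. No, v is not the weak derivative of u.

u(x) = 2*x**3 - 2, classical derivative u'(x) = 6*x**2.
φ(x) = x²(2−x), so φ'(x) = x*(4 - 3*x).
Note φ(0) = φ(2) = 0, so the boundary term u·φ vanishes.
LHS = ∫_0^2 u(x) φ'(x) dx = ∫_0^2 (-6*x^5 + 8*x^4 + 6*x^2 - 8*x) dx. Term by term:
  ∫_0^2 -6*x^5 dx = -64;  ∫_0^2 8*x^4 dx = 256/5;  ∫_0^2 6*x^2 dx = 16;
  ∫_0^2 -8*x dx = -16.
Sum: -64 + 256/5 + 16 − 16 = -64/5.
So LHS = -64/5.
∫_0^2 v(x) φ(x) dx = ∫_0^2 (-6*x^5 + 12*x^4 - 3*x^3 + 6*x^2) dx. Term by term:
  ∫_0^2 -6*x^5 dx = -64;  ∫_0^2 12*x^4 dx = 384/5;  ∫_0^2 -3*x^3 dx = -12;
  ∫_0^2 6*x^2 dx = 16.
Sum: -64 + 384/5 − 12 + 16 = 84/5.
So RHS = -∫_0^2 v(x) φ(x) dx = -84/5.
LHS − RHS = 4 ≠ 0, so the identity fails.
(For a valid weak derivative the identity must hold for EVERY test function, in particular this one. The failure shows v is NOT the weak derivative of u.)
Correct weak derivative would be u'(x) = 6*x**2.


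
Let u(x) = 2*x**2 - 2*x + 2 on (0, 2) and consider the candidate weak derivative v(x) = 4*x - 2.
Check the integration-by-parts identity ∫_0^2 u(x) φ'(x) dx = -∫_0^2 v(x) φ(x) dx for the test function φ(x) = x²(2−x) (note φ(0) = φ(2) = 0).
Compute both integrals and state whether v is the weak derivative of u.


LHS = -56/15, RHS = -56/15. Yes, v = u' weakly.

u(x) = 2*x**2 - 2*x + 2, classical derivative u'(x) = 4*x - 2.
φ(x) = x²(2−x), so φ'(x) = x*(4 - 3*x).
Note φ(0) = φ(2) = 0, so the boundary term u·φ vanishes.
LHS = ∫_0^2 u(x) φ'(x) dx = ∫_0^2 (-6*x^4 + 14*x^3 - 14*x^2 + 8*x) dx. Term by term:
  ∫_0^2 -6*x^4 dx = -192/5;  ∫_0^2 14*x^3 dx = 56;  ∫_0^2 -14*x^2 dx = -112/3;
  ∫_0^2 8*x dx = 16.
Sum: -192/5 + 56 − 112/3 + 16 = -56/15.
So LHS = -56/15.
∫_0^2 v(x) φ(x) dx = ∫_0^2 (-4*x^4 + 10*x^3 - 4*x^2) dx. Term by term:
  ∫_0^2 -4*x^4 dx = -128/5;  ∫_0^2 10*x^3 dx = 40;  ∫_0^2 -4*x^2 dx = -32/3.
Sum: -128/5 + 40 − 32/3 = 56/15.
So RHS = -∫_0^2 v(x) φ(x) dx = -56/15.
LHS = RHS, so the identity holds for this test φ.
Moreover u is smooth here and v(x) = u'(x) = 4*x - 2 pointwise, so the identity holds for every test function. Hence v is the weak derivative of u.


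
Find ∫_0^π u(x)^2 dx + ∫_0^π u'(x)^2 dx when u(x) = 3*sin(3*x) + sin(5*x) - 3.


||u||_{H^1(0,π)}^2 = -72/5 + 67*π

u'(x) = 9*cos(3*x) + 5*cos(5*x).
Expand u² and (u')² and integrate term by term on (0, π), using: for integers n ≥ 1, ∫_0^π sin²(nx) dx = ∫_0^π cos²(nx) dx = π/2; for n ≠ n', ∫_0^π sin(nx)sin(n'x) dx = ∫_0^π cos(nx)cos(n'x) dx = 0; and by product-to-sum, ∫_0^π sin(nx)cos(n'x) dx = ½∫_0^π [sin((n+n')x) + sin((n−n')x)] dx, which is 0 when n+n' is even and 2n/(n²−n'²) when n+n' is odd (it need not vanish on (0, π)). For the constant mode: ∫_0^π 1 dx = π, ∫_0^π cos(nx) dx = 0, ∫_0^π sin(nx) dx = (1−(−1)^n)/n.
  u² squared terms: (-3)²·∫1 dx = 9·π = 9*π;  (3)²·∫sin(3x)² dx = 9·π/2 = 9*π/2;  (1)²·∫sin(5x)² dx = 1·π/2 = π/2.
  u² cross terms: 2·(-3)·(3)·∫1·sin(3x) dx = -18·(2/3) = -12;  2·(-3)·(1)·∫1·sin(5x) dx = -6·(2/5) = -12/5;  2·(3)·(1)·∫sin(3x)·sin(5x) dx = 6·(0) = 0.
  So ∫_0^π u² dx = 9*π + 9*π/2 + π/2 − 12 − 12/5 + 0 = -72/5 + 14*π.
  (u')² squared terms: (5)²·∫cos(5x)² dx = 25·π/2 = 25*π/2;  (9)²·∫cos(3x)² dx = 81·π/2 = 81*π/2.
  (u')² cross terms: 2·(5)·(9)·∫cos(5x)·cos(3x) dx = 90·(0) = 0.
  So ∫_0^π (u')² dx = 25*π/2 + 81*π/2 + 0 = 53*π.
||u||_{H^1}^2 = (-72/5 + 14*π) + (53*π) = -72/5 + 67*π.


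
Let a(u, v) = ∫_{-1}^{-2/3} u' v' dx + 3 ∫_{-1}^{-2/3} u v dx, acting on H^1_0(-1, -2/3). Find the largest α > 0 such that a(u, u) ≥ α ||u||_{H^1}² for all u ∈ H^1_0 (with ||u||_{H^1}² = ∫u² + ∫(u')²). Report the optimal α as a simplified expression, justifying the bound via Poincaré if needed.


α = 1

Coercivity of a(·,·) on H^1_0(-1, -2/3) means a(u, u) ≥ α ||u||_{H^1}² for every u ∈ H^1_0.
The interval has length L = 1/3, and Poincaré/coercivity depend only on L. Here a(u, u) = ∫(u')² + (3)·∫u².
Here c = 3 ≥ 1, so a(u,u) = ∫(u')² + c∫u² ≥ ∫(u')² + ∫u² = ||u||_{H^1}², i.e. α = 1 works. No larger α is possible: a(u,u) ≥ α||u||_{H^1}² means (1−α)∫(u')² ≥ (α−c)∫u², and for the modes u_n = sin(nπ(x−x₀)/L) (x₀ the left endpoint) one has ∫u_n²/∫(u_n')² = (L/(nπ))² → 0, so a(u_n,u_n)/||u_n||_{H^1}² → 1. Hence the optimal constant is α = 1.
Therefore α = 1.


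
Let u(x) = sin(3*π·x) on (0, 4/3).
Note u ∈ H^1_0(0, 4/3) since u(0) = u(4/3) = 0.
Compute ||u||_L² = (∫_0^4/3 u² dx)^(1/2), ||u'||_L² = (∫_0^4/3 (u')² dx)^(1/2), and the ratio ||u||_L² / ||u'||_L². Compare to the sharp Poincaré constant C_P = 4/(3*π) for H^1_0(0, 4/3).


||u||_L² / ||u'||_L² = 1/(3*π) < C_P = 4/(3*π).

u(x) = sin(3*π·x), so u'(x) = 3*π*cos(3*π*x).
Writing u(x) = A·sin(kπx/L) with A = 1 and k = 4, use ∫_0^L sin²(kπx/L) dx = L/2 and ∫_0^L cos²(kπx/L) dx = L/2.
u² = 1·sin²(3*π·x) and (u')² = 9*π^2·cos²(3*π·x), and each of sin², cos² integrates to L/2 = 2/3 over (0, 4/3).
∫_0^4/3 u² dx = 2/3, so ||u||_L² = sqrt(6)/3.
∫_0^4/3 (u')² dx = 6*π^2, so ||u'||_L² = sqrt(6)*π.
Ratio ||u||_L² / ||u'||_L² = 1/(3*π).
Sharp Poincaré constant on H^1_0(0, 4/3) is C_P = L/π = 4/(3*π), achieved by sin(3*π/4·x).
This is the k = 4 harmonic; the ratio L/(kπ) is strictly less than C_P = L/π, consistent with the sharp inequality ||u||_L² ≤ C_P ||u'||_L².


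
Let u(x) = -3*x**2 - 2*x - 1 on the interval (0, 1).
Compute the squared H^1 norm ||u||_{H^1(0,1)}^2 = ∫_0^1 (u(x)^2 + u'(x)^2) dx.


||u||_{H^1}^2 = 587/15

The H^1 norm (squared) on an interval (0, L) is
  ||u||_{H^1}^2 = ∫_0^L u(x)^2 dx + ∫_0^L u'(x)^2 dx.
Compute u'(x) = -6*x - 2.
Then u(x)^2 = 9*x**4 + 12*x**3 + 10*x**2 + 4*x + 1 and u'(x)^2 = 36*x**2 + 24*x + 4.
Integrate each monomial from 0 to 1 using ∫_0^1 c·x^n dx = c·1^(n+1)/(n+1):
  ∫_0^1 u(x)^2 dx = ∫_0^1 (9*x^4 + 12*x^3 + 10*x^2 + 4*x + 1) dx. Term by term:
    ∫_0^1 9*x^4 dx = 9/5;  ∫_0^1 12*x^3 dx = 3;  ∫_0^1 10*x^2 dx = 10/3;
    ∫_0^1 4*x dx = 2;  ∫_0^1 1 dx = 1.
  Sum: 9/5 + 3 + 10/3 + 2 + 1 = 167/15.
  ∫_0^1 u'(x)^2 dx = ∫_0^1 (36*x^2 + 24*x + 4) dx. Term by term:
    ∫_0^1 36*x^2 dx = 12;  ∫_0^1 24*x dx = 12;  ∫_0^1 4 dx = 4.
  Sum: 12 + 12 + 4 = 28.
Adding: ||u||_{H^1}^2 = 167/15 + 28 = 587/15.


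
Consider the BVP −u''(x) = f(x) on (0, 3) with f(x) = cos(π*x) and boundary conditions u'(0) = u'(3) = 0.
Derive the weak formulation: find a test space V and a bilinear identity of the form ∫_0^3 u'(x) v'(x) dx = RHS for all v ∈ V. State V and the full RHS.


V = H^1(0, 3) (no boundary constraint on v; u is determined up to an additive constant); weak form: ∫_0^3 u'v' dx = ∫_0^3 (cos(π*x)) v dx for all v ∈ V.

Multiply both sides by a test function v and integrate from 0 to 3:
  ∫_0^3 −u''(x) v(x) dx = ∫_0^3 f(x) v(x) dx.
Integrate the LHS by parts once:
  ∫_0^3 −u'' v dx = −[u'(x) v(x)]_0^3 + ∫_0^3 u'(x) v'(x) dx.
Thus ∫_0^3 u'(x) v'(x) dx = ∫_0^3 f(x) v(x) dx + [u'(x) v(x)]_0^3.
Choose V so that boundary terms are either known or forced to vanish.
u has homogeneous Neumann: u'(0) = u'(3) = 0. So [u' v]_0^3 = 0·v(3) − 0·v(0) = 0 for any v; take V = H^1(0, 3).
Weak formulation: find u (satisfying any essential BC) such that ∫_0^3 u'(x) v'(x) dx = ∫_0^3 f v dx for all v ∈ V (homogeneous Neumann, so boundary terms vanish).
Substituting f(x) = cos(π*x), the right-hand side is ∫_0^3 (cos(π*x)) v dx.
Compatibility check (pure Neumann): taking v ≡ 1 ∈ V gives 0 = ∫_0^3 f dx + (0) − (0), i.e. ∫_0^3 f dx must equal u'(0) − u'(3) = 0. Indeed ∫_0^3 (cos(π*x)) dx = 0, so the data are compatible. The solution is then unique only up to an additive constant (fix it e.g. by requiring ∫_0^3 u dx = 0).
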